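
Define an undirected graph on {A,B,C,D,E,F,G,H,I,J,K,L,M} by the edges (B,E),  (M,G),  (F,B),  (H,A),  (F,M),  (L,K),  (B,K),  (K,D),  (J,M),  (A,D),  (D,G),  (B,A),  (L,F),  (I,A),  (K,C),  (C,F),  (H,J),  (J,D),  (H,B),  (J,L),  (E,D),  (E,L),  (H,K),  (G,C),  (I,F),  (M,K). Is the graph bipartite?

No

K-B-H-K is an odd cycle (length 3), and a bipartite graph can contain only even cycles.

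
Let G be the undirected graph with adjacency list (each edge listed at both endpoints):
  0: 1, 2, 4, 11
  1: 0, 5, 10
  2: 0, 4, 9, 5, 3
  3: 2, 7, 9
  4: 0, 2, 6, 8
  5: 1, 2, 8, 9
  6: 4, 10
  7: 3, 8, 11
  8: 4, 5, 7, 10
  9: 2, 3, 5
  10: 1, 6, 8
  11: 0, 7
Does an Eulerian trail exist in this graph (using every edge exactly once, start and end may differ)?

No

Degrees: 0:4, 1:3, 2:5, 3:3, 4:4, 5:4, 6:2, 7:3, 8:4, 9:3, 10:3, 11:2
Odd-degree vertices: 1, 2, 3, 7, 9, 10 (6 total).
An Eulerian trail requires 0 or 2 odd-degree vertices; here there are 6.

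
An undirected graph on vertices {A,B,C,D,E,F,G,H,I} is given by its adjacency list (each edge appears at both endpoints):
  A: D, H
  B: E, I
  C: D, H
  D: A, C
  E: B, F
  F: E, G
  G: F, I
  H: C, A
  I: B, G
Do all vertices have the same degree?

Degrees: A:2, B:2, C:2, D:2, E:2, F:2, G:2, H:2, I:2
Every vertex has degree 2, so the graph is 2-regular.

Yes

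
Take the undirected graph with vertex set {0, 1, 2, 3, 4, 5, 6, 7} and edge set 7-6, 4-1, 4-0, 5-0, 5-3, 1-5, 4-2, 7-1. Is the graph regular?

Degrees: 0:2, 1:3, 2:1, 3:1, 4:3, 5:3, 6:1, 7:2
Degrees are not all equal (e.g. deg(2)=1 but deg(1)=3); not regular.

No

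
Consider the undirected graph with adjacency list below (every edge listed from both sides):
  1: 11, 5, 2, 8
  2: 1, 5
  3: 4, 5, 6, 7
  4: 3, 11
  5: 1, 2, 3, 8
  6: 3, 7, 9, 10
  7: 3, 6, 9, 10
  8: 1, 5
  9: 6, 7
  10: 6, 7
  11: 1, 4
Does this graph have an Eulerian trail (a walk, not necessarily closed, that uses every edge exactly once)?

Degrees: 1:4, 2:2, 3:4, 4:2, 5:4, 6:4, 7:4, 8:2, 9:2, 10:2, 11:2
Odd-degree vertices: none (0 total).
The non-isolated vertices are connected and exactly 0 have odd degree, so an Eulerian trail exists.

Yes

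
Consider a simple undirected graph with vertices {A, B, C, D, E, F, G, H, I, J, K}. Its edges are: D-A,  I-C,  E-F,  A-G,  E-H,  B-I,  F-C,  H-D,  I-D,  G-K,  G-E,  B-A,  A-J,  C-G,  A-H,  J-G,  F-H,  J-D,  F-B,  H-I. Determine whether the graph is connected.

Yes

A breadth-first search from A visits A, H, D, G, B, J, F, E, I, K, C — all 11 vertices — so the graph is connected.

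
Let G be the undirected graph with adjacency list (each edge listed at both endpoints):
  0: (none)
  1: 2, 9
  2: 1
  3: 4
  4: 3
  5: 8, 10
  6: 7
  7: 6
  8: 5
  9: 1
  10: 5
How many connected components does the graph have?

Component: {0}
Component: {3, 4}
Component: {6, 7}
Component: {1, 2, 9}
Component: {5, 8, 10}

5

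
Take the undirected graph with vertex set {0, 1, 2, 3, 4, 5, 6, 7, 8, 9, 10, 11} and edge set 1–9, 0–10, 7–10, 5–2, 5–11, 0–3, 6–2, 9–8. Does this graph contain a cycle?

No

|V| = 12, |E| = 8, number of components = 4.
A forest on 12 vertices with 4 components has exactly 8 edges, which matches — so no cycle.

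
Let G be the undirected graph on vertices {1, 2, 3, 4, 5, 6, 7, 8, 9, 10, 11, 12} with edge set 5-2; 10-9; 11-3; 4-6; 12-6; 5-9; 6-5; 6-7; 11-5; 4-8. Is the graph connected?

No

Component: {1}
Component: {2, 3, 4, 5, 6, 7, 8, 9, 10, 11, 12}
No edge joins these 2 groups, so the graph is disconnected.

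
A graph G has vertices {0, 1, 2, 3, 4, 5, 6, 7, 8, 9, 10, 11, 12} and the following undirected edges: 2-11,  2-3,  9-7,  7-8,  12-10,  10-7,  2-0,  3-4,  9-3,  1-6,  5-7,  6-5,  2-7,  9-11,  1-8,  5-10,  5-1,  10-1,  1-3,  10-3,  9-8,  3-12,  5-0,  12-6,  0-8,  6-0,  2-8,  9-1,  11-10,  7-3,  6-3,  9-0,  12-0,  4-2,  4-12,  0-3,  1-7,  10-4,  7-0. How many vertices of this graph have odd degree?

Degrees: 0:8, 1:7, 2:6, 3:9, 4:4, 5:5, 6:5, 7:8, 8:5, 9:6, 10:7, 11:3, 12:5
Odd-degree vertices: 1, 3, 5, 6, 8, 10, 11, 12.

8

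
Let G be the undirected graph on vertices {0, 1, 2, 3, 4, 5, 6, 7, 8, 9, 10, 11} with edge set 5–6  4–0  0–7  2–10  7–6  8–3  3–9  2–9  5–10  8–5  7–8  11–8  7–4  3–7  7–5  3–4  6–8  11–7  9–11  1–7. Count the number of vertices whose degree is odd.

Degrees: 0:2, 1:1, 2:2, 3:4, 4:3, 5:4, 6:3, 7:8, 8:5, 9:3, 10:2, 11:3
Odd-degree vertices: 1, 4, 6, 8, 9, 11.

6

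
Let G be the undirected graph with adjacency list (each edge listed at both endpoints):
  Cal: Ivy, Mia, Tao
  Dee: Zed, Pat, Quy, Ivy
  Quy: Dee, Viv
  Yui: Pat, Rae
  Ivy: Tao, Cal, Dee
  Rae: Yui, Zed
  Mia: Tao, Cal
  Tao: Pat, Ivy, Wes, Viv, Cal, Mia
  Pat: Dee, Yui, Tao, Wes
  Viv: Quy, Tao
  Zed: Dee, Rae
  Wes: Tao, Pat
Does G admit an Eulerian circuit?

Degrees: Cal:3, Dee:4, Quy:2, Yui:2, Ivy:3, Rae:2, Mia:2, Tao:6, Pat:4, Viv:2, Zed:2, Wes:2
Vertices with odd degree: Cal, Ivy. An Eulerian circuit requires all degrees even.

No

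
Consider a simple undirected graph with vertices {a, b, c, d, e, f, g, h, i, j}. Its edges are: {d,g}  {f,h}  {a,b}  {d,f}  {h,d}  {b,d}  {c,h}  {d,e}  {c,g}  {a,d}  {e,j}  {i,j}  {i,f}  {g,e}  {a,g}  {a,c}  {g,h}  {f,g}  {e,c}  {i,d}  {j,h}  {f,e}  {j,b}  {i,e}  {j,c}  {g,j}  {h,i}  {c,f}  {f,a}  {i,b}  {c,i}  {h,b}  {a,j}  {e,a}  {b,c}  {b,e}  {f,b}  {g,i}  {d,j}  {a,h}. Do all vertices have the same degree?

Yes

Degrees: a:8, b:8, c:8, d:8, e:8, f:8, g:8, h:8, i:8, j:8
All degrees equal 8; the graph is regular.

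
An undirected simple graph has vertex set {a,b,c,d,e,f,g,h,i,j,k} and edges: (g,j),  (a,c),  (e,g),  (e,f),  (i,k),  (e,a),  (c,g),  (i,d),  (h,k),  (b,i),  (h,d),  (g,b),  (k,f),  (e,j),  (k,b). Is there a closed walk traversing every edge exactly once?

No

Degrees: a:2, b:3, c:2, d:2, e:4, f:2, g:4, h:2, i:3, j:2, k:4
b, i have odd degree; an Eulerian circuit needs every degree to be even, so none exists.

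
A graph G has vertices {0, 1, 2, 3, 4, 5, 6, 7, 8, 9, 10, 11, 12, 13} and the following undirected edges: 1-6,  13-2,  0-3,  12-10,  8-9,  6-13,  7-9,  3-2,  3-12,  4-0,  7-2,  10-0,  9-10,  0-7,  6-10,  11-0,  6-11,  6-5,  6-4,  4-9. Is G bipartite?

Color {1, 3, 4, 5, 7, 8, 10, 11, 13} black and {0, 2, 6, 9, 12} white. No edge joins two same-colored vertices, so the graph is bipartite.

Yes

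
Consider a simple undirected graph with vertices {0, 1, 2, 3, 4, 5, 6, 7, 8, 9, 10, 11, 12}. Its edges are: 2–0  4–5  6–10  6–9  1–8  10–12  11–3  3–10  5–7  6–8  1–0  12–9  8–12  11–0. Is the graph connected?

Component: {4, 5, 7}
Component: {0, 1, 2, 3, 6, 8, 9, 10, 11, 12}
No edge joins these 2 groups, so the graph is disconnected.

No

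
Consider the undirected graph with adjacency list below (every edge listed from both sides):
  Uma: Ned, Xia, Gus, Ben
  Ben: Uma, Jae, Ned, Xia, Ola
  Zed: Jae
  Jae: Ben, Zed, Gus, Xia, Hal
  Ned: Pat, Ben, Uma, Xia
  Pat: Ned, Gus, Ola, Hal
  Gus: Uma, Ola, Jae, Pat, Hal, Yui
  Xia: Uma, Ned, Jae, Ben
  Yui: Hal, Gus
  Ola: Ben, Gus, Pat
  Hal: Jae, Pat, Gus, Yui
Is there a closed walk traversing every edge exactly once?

No

Degrees: Uma:4, Ben:5, Zed:1, Jae:5, Ned:4, Pat:4, Gus:6, Xia:4, Yui:2, Ola:3, Hal:4
Vertices with odd degree: Ben, Zed, Jae, Ola. An Eulerian circuit requires all degrees even.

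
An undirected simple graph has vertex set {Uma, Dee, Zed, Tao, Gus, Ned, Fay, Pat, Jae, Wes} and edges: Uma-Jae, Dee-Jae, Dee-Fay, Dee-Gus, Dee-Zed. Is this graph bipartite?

A valid 2-coloring puts {Zed, Tao, Gus, Ned, Fay, Pat, Jae, Wes} on one side and {Uma, Dee} on the other; every edge crosses between the two sides.

Yes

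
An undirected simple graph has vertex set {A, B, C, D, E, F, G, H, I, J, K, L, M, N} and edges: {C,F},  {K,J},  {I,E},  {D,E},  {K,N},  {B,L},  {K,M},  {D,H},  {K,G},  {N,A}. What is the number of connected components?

4

Component: {B, L}
Component: {C, F}
Component: {D, E, H, I}
Component: {A, G, J, K, M, N}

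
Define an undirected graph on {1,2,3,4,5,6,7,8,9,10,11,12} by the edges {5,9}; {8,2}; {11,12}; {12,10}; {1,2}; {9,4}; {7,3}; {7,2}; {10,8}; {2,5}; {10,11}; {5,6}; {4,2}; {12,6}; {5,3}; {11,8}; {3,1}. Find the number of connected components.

Component: {1, 2, 3, 4, 5, 6, 7, 8, 9, 10, 11, 12}

1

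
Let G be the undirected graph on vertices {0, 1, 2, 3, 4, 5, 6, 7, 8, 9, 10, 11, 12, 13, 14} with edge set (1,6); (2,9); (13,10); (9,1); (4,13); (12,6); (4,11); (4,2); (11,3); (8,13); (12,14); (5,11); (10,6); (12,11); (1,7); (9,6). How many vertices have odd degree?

Degrees: 0:0, 1:3, 2:2, 3:1, 4:3, 5:1, 6:4, 7:1, 8:1, 9:3, 10:2, 11:4, 12:3, 13:3, 14:1
Odd-degree vertices: 1, 3, 4, 5, 7, 8, 9, 12, 13, 14.

10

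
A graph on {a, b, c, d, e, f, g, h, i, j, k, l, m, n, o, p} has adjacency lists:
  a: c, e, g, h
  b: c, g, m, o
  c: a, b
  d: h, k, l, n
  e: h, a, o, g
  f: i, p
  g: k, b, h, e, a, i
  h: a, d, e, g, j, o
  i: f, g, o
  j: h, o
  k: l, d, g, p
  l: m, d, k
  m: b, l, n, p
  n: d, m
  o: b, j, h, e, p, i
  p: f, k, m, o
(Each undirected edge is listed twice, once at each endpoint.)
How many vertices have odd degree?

Degrees: a:4, b:4, c:2, d:4, e:4, f:2, g:6, h:6, i:3, j:2, k:4, l:3, m:4, n:2, o:6, p:4
Odd-degree vertices: i, l.

2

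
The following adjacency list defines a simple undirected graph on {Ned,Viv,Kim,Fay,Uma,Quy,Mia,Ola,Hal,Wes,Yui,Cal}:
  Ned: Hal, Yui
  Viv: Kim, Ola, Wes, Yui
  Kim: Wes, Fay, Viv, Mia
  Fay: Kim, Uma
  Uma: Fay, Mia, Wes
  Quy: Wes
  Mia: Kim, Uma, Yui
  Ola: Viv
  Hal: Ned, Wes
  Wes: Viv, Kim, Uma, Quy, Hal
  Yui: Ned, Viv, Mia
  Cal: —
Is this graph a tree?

|V| = 12, |E| = 15.
It is not connected, so it is not a tree.

No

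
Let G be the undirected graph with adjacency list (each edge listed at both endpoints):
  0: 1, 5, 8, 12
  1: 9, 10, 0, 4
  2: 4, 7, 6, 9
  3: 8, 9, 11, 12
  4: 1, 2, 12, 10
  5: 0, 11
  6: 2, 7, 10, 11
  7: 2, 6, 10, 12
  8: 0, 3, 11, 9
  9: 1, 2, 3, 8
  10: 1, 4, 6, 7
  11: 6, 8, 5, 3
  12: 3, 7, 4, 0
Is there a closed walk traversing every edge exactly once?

Yes

Degrees: 0:4, 1:4, 2:4, 3:4, 4:4, 5:2, 6:4, 7:4, 8:4, 9:4, 10:4, 11:4, 12:4
Every vertex has even degree and the edges form a single connected piece, so an Eulerian circuit exists.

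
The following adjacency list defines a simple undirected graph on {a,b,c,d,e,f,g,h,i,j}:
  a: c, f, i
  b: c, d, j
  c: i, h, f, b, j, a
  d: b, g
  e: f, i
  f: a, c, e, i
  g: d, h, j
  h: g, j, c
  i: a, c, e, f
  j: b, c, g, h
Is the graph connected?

Yes

Starting from a and exploring outward reaches every vertex (a, f, i, c, e, b, j, h, d, g); the graph is connected.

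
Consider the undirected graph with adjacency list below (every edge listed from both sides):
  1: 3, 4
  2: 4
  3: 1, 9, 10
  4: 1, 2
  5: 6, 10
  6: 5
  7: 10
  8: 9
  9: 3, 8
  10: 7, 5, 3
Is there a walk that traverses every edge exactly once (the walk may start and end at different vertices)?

No

Degrees: 1:2, 2:1, 3:3, 4:2, 5:2, 6:1, 7:1, 8:1, 9:2, 10:3
Odd-degree vertices: 2, 3, 6, 7, 8, 10 (6 total).
With 6 odd-degree vertices (more than two), no single trail can use every edge.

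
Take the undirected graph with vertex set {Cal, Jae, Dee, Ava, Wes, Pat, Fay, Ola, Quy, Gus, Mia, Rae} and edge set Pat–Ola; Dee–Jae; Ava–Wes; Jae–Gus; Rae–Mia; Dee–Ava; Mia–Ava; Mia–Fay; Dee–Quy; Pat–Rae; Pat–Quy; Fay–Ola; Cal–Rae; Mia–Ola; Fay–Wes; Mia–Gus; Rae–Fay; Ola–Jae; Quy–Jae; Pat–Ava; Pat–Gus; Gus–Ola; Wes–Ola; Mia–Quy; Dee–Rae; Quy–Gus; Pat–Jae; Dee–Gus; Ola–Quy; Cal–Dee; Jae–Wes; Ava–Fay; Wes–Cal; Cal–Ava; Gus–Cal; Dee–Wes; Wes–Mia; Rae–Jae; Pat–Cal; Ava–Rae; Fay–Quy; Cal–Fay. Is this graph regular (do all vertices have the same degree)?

Degrees: Cal:7, Jae:7, Dee:7, Ava:7, Wes:7, Pat:7, Fay:7, Ola:7, Quy:7, Gus:7, Mia:7, Rae:7
All degrees equal 7; the graph is regular.

Yes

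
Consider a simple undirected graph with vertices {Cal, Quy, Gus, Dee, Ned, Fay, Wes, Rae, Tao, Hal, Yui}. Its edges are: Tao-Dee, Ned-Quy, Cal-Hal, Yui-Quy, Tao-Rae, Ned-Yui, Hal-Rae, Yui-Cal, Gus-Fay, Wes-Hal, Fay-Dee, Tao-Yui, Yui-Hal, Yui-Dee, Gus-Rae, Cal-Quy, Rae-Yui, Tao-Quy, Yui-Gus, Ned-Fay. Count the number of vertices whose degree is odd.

6

Degrees: Cal:3, Quy:4, Gus:3, Dee:3, Ned:3, Fay:3, Wes:1, Rae:4, Tao:4, Hal:4, Yui:8
Odd-degree vertices: Cal, Gus, Dee, Ned, Fay, Wes.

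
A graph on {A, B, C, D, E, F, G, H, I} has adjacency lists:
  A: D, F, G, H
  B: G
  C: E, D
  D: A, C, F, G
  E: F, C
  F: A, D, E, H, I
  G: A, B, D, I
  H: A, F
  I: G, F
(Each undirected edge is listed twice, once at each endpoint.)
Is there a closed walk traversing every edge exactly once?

No

Degrees: A:4, B:1, C:2, D:4, E:2, F:5, G:4, H:2, I:2
B, F have odd degree; an Eulerian circuit needs every degree to be even, so none exists.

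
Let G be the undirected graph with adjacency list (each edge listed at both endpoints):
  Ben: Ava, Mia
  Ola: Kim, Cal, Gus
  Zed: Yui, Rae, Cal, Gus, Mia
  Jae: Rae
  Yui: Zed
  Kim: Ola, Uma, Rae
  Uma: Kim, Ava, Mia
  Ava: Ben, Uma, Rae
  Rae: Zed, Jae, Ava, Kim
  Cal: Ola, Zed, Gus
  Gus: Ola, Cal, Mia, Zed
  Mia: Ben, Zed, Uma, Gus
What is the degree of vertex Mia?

Neighbors of Mia: Ben, Zed, Uma, Gus.

4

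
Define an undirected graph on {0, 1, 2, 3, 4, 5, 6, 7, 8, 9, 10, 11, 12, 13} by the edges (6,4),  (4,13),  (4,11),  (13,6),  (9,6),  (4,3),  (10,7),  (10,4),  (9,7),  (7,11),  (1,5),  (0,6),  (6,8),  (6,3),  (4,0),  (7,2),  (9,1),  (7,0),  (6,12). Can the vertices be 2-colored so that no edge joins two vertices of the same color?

No

4-6-13-4 is an odd cycle (length 3), and a bipartite graph can contain only even cycles.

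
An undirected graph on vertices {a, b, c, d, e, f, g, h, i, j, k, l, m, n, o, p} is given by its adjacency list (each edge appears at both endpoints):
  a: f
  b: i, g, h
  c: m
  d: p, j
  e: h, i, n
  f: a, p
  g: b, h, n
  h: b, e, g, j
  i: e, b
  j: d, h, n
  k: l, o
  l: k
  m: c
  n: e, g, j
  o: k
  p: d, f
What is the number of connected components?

3

Component: {c, m}
Component: {k, l, o}
Component: {a, b, d, e, f, g, h, i, j, n, p}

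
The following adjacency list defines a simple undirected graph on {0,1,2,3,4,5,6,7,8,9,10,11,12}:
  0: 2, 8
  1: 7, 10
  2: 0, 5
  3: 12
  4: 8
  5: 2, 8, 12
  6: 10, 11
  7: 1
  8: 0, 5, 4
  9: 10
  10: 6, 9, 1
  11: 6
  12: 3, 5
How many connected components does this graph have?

Component: {1, 6, 7, 9, 10, 11}
Component: {0, 2, 3, 4, 5, 8, 12}

2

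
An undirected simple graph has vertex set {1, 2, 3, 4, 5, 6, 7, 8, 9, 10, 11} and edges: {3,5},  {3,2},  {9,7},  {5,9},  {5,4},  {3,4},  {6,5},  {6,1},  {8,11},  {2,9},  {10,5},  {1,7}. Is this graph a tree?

The graph has 11 vertices and 12 edges.
It is not connected, so it is not a tree.

No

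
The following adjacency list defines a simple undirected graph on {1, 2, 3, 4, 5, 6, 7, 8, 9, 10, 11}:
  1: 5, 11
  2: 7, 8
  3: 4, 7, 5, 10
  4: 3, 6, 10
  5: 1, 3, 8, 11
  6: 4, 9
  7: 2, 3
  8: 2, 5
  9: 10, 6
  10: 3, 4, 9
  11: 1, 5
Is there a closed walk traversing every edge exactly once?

No

Degrees: 1:2, 2:2, 3:4, 4:3, 5:4, 6:2, 7:2, 8:2, 9:2, 10:3, 11:2
4, 10 have odd degree; an Eulerian circuit needs every degree to be even, so none exists.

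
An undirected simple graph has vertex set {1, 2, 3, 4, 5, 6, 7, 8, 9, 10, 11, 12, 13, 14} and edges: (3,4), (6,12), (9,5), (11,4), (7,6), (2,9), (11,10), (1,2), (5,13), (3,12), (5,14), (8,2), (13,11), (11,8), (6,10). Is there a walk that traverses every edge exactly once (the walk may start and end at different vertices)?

Degrees: 1:1, 2:3, 3:2, 4:2, 5:3, 6:3, 7:1, 8:2, 9:2, 10:2, 11:4, 12:2, 13:2, 14:1
Odd-degree vertices: 1, 2, 5, 6, 7, 14 (6 total).
With 6 odd-degree vertices (more than two), no single trail can use every edge.

No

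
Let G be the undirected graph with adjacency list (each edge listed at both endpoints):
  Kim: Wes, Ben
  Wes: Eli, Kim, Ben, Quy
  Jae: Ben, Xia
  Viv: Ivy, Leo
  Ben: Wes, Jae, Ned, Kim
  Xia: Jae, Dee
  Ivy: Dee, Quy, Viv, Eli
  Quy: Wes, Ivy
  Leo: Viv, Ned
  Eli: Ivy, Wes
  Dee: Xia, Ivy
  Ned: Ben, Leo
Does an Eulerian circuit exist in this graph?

Yes

Degrees: Kim:2, Wes:4, Jae:2, Viv:2, Ben:4, Xia:2, Ivy:4, Quy:2, Leo:2, Eli:2, Dee:2, Ned:2
Every vertex has even degree and the edges form a single connected piece, so an Eulerian circuit exists.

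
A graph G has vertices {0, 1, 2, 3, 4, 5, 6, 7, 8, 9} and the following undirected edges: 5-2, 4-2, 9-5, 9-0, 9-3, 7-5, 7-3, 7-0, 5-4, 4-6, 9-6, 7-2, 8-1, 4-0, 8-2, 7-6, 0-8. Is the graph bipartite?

5-2-7-5 is an odd cycle (length 3), and a bipartite graph can contain only even cycles.

No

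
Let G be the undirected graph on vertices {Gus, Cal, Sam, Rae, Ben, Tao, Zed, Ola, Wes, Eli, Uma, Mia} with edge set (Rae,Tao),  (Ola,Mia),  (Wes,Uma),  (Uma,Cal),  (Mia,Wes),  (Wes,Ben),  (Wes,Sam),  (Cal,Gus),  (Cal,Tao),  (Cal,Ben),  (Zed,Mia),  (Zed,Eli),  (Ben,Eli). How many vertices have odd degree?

6

Degrees: Gus:1, Cal:4, Sam:1, Rae:1, Ben:3, Tao:2, Zed:2, Ola:1, Wes:4, Eli:2, Uma:2, Mia:3
Odd-degree vertices: Gus, Sam, Rae, Ben, Ola, Mia.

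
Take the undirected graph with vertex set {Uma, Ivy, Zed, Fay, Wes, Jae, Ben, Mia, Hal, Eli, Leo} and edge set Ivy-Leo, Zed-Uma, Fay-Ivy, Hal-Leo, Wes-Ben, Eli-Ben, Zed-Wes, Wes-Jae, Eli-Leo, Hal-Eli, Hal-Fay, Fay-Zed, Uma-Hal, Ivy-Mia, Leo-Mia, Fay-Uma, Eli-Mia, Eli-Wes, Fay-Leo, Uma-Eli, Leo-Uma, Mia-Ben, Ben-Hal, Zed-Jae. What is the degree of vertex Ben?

Neighbors of Ben: Wes, Mia, Hal, Eli.

4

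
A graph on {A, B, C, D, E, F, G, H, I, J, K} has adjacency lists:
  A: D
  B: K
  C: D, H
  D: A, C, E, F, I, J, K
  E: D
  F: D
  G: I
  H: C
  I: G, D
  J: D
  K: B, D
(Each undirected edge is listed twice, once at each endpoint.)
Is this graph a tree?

|V| = 11, |E| = 10.
Connected and |E| = |V| - 1, which characterizes a tree.

Yes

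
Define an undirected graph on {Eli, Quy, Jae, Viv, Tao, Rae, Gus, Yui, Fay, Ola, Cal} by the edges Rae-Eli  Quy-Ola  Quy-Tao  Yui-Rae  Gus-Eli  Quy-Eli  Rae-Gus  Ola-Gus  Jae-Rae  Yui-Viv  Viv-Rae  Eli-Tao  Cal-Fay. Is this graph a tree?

No

The graph has 11 vertices and 13 edges.
It splits into 2 components, so it cannot be a tree.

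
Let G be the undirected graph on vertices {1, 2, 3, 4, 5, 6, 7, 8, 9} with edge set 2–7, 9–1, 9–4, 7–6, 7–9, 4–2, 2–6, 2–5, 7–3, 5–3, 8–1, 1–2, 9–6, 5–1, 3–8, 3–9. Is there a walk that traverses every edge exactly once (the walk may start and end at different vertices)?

No

Degrees: 1:4, 2:5, 3:4, 4:2, 5:3, 6:3, 7:4, 8:2, 9:5
Odd-degree vertices: 2, 5, 6, 9 (4 total).
An Eulerian trail requires 0 or 2 odd-degree vertices; here there are 4.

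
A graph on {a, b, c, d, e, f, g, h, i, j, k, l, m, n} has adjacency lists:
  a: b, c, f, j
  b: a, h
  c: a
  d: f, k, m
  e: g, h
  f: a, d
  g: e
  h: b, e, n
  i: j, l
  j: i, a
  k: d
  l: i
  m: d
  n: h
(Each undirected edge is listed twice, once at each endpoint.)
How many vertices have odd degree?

Degrees: a:4, b:2, c:1, d:3, e:2, f:2, g:1, h:3, i:2, j:2, k:1, l:1, m:1, n:1
Odd-degree vertices: c, d, g, h, k, l, m, n.

8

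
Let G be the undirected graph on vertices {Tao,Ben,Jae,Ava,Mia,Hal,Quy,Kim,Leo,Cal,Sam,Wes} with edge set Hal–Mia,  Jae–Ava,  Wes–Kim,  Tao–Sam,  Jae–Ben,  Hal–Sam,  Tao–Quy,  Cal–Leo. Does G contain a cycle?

No

|V| = 12, |E| = 8, number of components = 4.
Since 8 = 12 - 4, the graph is a forest and contains no cycle.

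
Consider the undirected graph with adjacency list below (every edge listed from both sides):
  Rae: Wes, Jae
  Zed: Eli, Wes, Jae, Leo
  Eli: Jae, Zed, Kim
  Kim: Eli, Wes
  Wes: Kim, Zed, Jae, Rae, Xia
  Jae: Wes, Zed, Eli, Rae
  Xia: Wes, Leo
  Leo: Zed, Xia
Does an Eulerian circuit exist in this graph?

Degrees: Rae:2, Zed:4, Eli:3, Kim:2, Wes:5, Jae:4, Xia:2, Leo:2
Vertices with odd degree: Eli, Wes. An Eulerian circuit requires all degrees even.

No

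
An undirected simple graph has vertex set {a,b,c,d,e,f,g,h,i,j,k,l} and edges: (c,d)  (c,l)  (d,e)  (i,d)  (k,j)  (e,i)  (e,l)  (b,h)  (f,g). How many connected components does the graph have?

Component: {a}
Component: {b, h}
Component: {f, g}
Component: {j, k}
Component: {c, d, e, i, l}

5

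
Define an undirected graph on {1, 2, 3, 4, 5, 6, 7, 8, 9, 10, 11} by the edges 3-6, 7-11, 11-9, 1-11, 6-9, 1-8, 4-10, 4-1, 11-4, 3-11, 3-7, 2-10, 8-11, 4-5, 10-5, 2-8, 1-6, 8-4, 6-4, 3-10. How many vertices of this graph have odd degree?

Degrees: 1:4, 2:2, 3:4, 4:6, 5:2, 6:4, 7:2, 8:4, 9:2, 10:4, 11:6
Odd-degree vertices: none.

0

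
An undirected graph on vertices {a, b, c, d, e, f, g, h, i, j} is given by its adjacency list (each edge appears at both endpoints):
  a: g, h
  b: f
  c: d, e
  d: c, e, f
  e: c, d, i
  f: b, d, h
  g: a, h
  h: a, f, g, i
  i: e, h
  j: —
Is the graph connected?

Component: {j}
Component: {a, b, c, d, e, f, g, h, i}
There are 2 separate components, so the graph is not connected.

No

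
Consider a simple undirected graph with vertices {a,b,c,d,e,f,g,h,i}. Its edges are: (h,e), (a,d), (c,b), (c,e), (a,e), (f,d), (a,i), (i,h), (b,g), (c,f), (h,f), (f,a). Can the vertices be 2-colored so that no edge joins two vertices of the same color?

The cycle f-d-a-f has length 3, which is odd, so the graph is not bipartite.

No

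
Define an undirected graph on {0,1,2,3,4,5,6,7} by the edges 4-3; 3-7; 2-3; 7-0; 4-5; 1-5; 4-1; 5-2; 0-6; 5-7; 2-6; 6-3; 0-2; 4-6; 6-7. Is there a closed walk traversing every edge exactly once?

Degrees: 0:3, 1:2, 2:4, 3:4, 4:4, 5:4, 6:5, 7:4
Vertices with odd degree: 0, 6. An Eulerian circuit requires all degrees even.

No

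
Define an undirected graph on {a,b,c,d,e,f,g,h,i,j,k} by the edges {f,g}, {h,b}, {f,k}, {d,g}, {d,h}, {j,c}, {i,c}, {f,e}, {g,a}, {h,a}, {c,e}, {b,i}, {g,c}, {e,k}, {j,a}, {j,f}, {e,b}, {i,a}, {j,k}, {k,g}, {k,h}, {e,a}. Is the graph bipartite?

e-f-k-e is an odd cycle (length 3), and a bipartite graph can contain only even cycles.

No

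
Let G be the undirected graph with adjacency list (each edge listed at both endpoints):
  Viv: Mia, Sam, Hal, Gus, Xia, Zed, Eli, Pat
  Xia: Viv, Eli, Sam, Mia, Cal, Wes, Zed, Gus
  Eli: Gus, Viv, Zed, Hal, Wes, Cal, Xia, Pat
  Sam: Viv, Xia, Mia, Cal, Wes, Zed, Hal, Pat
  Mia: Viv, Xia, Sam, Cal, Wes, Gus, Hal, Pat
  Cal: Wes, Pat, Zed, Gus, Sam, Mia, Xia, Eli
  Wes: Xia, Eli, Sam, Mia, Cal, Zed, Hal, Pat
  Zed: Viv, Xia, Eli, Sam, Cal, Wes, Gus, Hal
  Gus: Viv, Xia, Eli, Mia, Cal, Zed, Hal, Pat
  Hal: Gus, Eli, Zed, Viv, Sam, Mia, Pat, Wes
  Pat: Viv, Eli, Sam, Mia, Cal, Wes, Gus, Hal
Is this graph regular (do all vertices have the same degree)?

Degrees: Viv:8, Xia:8, Eli:8, Sam:8, Mia:8, Cal:8, Wes:8, Zed:8, Gus:8, Hal:8, Pat:8
All degrees equal 8; the graph is regular.

Yes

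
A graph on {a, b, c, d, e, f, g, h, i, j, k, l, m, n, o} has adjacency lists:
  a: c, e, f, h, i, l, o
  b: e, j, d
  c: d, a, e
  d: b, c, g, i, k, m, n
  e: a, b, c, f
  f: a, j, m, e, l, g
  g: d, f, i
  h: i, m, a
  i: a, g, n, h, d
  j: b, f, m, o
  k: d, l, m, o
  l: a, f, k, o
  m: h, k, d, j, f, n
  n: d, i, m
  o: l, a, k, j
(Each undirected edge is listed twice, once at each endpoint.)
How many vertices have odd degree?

8

Degrees: a:7, b:3, c:3, d:7, e:4, f:6, g:3, h:3, i:5, j:4, k:4, l:4, m:6, n:3, o:4
Odd-degree vertices: a, b, c, d, g, h, i, n.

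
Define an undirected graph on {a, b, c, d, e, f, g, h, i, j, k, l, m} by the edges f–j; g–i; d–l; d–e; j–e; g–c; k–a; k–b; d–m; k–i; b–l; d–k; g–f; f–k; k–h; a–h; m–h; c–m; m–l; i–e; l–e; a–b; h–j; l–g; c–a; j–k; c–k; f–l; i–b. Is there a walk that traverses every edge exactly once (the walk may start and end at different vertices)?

Degrees: a:4, b:4, c:4, d:4, e:4, f:4, g:4, h:4, i:4, j:4, k:8, l:6, m:4
Odd-degree vertices: none (0 total).
The non-isolated vertices are connected and exactly 0 have odd degree, so an Eulerian trail exists.

Yes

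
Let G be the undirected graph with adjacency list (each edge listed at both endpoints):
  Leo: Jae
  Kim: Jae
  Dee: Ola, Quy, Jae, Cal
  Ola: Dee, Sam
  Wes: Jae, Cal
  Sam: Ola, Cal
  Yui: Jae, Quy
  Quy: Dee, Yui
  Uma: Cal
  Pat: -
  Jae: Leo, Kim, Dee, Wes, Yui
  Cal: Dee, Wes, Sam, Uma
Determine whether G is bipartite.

A valid 2-coloring puts {Ola, Quy, Pat, Jae, Cal} on one side and {Leo, Kim, Dee, Wes, Sam, Yui, Uma} on the other; every edge crosses between the two sides.

Yes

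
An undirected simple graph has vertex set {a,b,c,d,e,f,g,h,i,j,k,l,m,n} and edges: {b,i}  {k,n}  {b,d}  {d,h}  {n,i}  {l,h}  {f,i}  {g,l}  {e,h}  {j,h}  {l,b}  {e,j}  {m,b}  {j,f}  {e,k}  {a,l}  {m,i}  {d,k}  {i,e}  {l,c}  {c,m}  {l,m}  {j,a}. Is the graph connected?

A breadth-first search from a visits a, l, j, m, g, h, b, c, e, f, i, d, k, n — all 14 vertices — so the graph is connected.

Yes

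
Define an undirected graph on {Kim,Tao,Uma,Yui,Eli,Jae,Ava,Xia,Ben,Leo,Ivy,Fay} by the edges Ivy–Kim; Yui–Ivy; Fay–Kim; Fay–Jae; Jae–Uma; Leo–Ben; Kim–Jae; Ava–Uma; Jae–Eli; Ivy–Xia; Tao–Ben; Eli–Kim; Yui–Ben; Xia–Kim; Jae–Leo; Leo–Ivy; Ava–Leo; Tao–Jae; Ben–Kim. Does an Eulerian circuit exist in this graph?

Degrees: Kim:6, Tao:2, Uma:2, Yui:2, Eli:2, Jae:6, Ava:2, Xia:2, Ben:4, Leo:4, Ivy:4, Fay:2
Every vertex has even degree and the edges form a single connected piece, so an Eulerian circuit exists.

Yes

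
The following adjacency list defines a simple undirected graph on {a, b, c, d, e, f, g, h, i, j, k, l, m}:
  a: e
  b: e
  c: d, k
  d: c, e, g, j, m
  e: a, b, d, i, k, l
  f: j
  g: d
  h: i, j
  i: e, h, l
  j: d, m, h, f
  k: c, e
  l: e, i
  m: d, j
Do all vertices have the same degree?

No

Degrees: a:1, b:1, c:2, d:5, e:6, f:1, g:1, h:2, i:3, j:4, k:2, l:2, m:2
Degrees are not all equal (e.g. deg(a)=1 but deg(e)=6); not regular.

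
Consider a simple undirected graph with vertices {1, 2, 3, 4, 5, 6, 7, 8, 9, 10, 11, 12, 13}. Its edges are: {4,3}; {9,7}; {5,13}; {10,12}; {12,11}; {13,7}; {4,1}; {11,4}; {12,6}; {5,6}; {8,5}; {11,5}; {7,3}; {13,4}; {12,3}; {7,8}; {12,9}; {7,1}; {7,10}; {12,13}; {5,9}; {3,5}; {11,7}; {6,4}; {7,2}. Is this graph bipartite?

Partition the vertices as {4, 5, 7, 12} vs {1, 2, 3, 6, 8, 9, 10, 11, 13}. Each listed edge has one endpoint in each part, so the graph is bipartite.

Yes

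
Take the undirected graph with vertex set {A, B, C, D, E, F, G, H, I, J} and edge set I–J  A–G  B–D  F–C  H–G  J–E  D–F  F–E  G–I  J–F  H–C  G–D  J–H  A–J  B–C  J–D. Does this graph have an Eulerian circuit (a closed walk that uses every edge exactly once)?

Degrees: A:2, B:2, C:3, D:4, E:2, F:4, G:4, H:3, I:2, J:6
C, H have odd degree; an Eulerian circuit needs every degree to be even, so none exists.

No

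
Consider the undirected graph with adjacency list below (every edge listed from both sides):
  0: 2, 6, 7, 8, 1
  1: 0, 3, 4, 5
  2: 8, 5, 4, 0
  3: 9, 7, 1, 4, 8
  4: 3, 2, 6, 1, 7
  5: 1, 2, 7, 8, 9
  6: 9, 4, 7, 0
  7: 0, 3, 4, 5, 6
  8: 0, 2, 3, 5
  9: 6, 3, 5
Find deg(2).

4

Neighbors of 2: 0, 4, 5, 8.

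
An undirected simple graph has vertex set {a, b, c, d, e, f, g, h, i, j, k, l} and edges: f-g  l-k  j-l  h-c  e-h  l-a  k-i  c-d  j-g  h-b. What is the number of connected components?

Component: {b, c, d, e, h}
Component: {a, f, g, i, j, k, l}

2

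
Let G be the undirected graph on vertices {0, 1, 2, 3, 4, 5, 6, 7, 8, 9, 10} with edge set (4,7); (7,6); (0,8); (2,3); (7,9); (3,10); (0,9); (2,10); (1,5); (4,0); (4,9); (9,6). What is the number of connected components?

Component: {1, 5}
Component: {2, 3, 10}
Component: {0, 4, 6, 7, 8, 9}

3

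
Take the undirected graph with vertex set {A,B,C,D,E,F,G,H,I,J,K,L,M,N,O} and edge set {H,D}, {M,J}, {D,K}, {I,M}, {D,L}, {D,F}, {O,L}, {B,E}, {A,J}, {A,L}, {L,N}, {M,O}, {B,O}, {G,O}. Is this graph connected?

No

Component: {C}
Component: {A, B, D, E, F, G, H, I, J, K, L, M, N, O}
No edge joins these 2 groups, so the graph is disconnected.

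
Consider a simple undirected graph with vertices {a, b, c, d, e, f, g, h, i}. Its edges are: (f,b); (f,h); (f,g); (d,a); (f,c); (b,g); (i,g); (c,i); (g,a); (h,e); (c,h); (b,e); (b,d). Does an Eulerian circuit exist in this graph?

Degrees: a:2, b:4, c:3, d:2, e:2, f:4, g:4, h:3, i:2
Vertices with odd degree: c, h. An Eulerian circuit requires all degrees even.

No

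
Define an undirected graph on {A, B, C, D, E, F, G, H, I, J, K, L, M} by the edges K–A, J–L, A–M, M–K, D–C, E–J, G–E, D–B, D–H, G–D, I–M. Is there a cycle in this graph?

Yes

|V| = 13, |E| = 11, number of components = 3.
Since 11 > 13 - 3, a cycle must exist; for instance A-M-K-A.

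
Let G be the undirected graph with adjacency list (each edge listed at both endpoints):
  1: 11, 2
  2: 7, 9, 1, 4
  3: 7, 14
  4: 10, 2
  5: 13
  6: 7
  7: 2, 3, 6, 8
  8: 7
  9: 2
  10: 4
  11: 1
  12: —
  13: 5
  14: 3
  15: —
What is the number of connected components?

4

Component: {12}
Component: {15}
Component: {5, 13}
Component: {1, 2, 3, 4, 6, 7, 8, 9, 10, 11, 14}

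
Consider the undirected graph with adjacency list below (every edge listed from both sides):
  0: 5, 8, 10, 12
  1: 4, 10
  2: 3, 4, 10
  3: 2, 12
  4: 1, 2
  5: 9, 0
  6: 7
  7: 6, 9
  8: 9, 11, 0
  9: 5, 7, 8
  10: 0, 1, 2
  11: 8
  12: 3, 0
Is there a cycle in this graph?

The graph has 13 vertices, 15 edges, and 1 connected component.
One cycle is 0-10-2-3-12-0.

Yes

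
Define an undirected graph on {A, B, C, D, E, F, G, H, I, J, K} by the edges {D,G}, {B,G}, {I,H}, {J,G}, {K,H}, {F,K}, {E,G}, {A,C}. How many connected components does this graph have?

Component: {A, C}
Component: {F, H, I, K}
Component: {B, D, E, G, J}

3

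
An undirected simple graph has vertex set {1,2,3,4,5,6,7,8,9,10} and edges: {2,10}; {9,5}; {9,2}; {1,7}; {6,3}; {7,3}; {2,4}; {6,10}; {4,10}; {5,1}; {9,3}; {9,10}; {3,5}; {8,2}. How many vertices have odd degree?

Degrees: 1:2, 2:4, 3:4, 4:2, 5:3, 6:2, 7:2, 8:1, 9:4, 10:4
Odd-degree vertices: 5, 8.

2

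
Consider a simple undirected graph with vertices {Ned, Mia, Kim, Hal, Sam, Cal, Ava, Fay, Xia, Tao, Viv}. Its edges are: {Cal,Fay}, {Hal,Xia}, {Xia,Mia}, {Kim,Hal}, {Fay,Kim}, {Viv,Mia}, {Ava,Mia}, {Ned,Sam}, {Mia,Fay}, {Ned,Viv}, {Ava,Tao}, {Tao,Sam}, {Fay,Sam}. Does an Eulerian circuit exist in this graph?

Degrees: Ned:2, Mia:4, Kim:2, Hal:2, Sam:3, Cal:1, Ava:2, Fay:4, Xia:2, Tao:2, Viv:2
Sam, Cal have odd degree; an Eulerian circuit needs every degree to be even, so none exists.

No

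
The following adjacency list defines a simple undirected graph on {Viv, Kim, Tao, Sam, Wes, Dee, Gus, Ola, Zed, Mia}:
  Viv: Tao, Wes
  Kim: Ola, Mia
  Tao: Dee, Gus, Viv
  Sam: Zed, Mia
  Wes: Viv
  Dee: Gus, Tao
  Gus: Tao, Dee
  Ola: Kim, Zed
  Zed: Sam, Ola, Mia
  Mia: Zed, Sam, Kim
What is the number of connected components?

Component: {Viv, Tao, Wes, Dee, Gus}
Component: {Kim, Sam, Ola, Zed, Mia}

2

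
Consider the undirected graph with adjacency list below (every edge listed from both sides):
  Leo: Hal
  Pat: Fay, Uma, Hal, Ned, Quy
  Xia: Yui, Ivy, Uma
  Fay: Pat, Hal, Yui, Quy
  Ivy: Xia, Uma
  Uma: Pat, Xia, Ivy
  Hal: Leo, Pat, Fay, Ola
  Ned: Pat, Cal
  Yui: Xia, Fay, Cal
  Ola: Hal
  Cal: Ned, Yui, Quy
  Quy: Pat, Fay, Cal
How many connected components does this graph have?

Component: {Leo, Pat, Xia, Fay, Ivy, Uma, Hal, Ned, Yui, Ola, Cal, Quy}

1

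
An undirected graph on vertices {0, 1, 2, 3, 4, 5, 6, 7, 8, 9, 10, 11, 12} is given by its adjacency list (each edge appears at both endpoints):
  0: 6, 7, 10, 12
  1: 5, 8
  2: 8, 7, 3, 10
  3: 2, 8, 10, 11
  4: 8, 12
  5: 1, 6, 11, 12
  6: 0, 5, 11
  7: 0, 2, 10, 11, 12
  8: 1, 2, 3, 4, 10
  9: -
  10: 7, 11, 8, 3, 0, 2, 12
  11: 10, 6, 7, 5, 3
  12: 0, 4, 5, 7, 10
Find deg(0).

4

Neighbors of 0: 6, 7, 10, 12.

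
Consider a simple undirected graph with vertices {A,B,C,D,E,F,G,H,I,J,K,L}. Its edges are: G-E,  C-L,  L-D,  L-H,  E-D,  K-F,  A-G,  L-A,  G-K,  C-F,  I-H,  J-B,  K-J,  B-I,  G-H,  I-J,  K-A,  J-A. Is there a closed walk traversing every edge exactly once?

No

Degrees: A:4, B:2, C:2, D:2, E:2, F:2, G:4, H:3, I:3, J:4, K:4, L:4
H, I have odd degree; an Eulerian circuit needs every degree to be even, so none exists.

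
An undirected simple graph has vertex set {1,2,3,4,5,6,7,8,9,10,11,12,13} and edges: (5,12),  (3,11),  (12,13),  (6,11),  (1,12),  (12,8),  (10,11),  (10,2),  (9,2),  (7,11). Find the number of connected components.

3

Component: {4}
Component: {1, 5, 8, 12, 13}
Component: {2, 3, 6, 7, 9, 10, 11}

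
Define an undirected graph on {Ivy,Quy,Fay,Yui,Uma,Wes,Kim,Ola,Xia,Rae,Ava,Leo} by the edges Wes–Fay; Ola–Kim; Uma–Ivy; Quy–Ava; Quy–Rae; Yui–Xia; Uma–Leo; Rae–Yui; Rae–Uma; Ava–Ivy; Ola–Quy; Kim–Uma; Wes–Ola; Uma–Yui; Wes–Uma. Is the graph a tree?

The graph has 12 vertices and 15 edges.
Connected but with 15 > 11 edges, so it has a cycle and is not a tree.

No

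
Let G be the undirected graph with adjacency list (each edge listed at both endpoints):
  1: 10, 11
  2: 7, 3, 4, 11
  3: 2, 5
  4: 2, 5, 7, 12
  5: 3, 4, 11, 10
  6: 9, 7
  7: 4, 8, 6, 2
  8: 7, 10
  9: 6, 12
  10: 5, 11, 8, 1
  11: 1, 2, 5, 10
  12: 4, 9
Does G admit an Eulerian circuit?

Degrees: 1:2, 2:4, 3:2, 4:4, 5:4, 6:2, 7:4, 8:2, 9:2, 10:4, 11:4, 12:2
All degrees are even and the non-isolated vertices are connected — an Eulerian circuit exists.

Yes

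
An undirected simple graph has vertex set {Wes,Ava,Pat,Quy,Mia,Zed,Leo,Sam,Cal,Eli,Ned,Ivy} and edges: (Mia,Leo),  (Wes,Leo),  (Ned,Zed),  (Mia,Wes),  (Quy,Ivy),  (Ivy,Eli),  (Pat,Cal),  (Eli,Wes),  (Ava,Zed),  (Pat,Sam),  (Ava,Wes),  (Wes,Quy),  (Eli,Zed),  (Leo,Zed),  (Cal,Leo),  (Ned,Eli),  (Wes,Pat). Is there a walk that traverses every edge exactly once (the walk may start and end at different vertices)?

Yes

Degrees: Wes:6, Ava:2, Pat:3, Quy:2, Mia:2, Zed:4, Leo:4, Sam:1, Cal:2, Eli:4, Ned:2, Ivy:2
Odd-degree vertices: Pat, Sam (2 total).
With 2 odd-degree vertices and all edges in one connected piece, an Eulerian trail exists (from Pat to Sam).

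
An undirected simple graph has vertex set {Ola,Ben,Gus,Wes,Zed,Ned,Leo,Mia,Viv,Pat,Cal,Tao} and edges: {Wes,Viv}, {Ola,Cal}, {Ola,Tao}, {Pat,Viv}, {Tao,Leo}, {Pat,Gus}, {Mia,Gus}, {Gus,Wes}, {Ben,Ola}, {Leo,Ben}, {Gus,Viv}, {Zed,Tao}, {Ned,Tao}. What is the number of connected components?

Component: {Gus, Wes, Mia, Viv, Pat}
Component: {Ola, Ben, Zed, Ned, Leo, Cal, Tao}

2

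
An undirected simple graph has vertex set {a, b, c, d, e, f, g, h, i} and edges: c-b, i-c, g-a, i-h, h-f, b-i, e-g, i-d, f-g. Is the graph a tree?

No

The graph has 9 vertices and 9 edges.
Connected but with 9 > 8 edges, so it has a cycle and is not a tree.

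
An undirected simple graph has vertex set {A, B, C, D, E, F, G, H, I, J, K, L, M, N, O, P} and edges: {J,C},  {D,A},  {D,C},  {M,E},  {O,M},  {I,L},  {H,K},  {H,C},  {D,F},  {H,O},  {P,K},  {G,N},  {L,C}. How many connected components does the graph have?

3

Component: {B}
Component: {G, N}
Component: {A, C, D, E, F, H, I, J, K, L, M, O, P}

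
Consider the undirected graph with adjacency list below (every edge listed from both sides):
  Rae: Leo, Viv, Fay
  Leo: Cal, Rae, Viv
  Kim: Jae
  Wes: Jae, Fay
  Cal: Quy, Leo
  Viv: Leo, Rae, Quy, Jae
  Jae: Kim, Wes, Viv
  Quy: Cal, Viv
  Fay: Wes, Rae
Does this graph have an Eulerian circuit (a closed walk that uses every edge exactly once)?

Degrees: Rae:3, Leo:3, Kim:1, Wes:2, Cal:2, Viv:4, Jae:3, Quy:2, Fay:2
Vertices with odd degree: Rae, Leo, Kim, Jae. An Eulerian circuit requires all degrees even.

No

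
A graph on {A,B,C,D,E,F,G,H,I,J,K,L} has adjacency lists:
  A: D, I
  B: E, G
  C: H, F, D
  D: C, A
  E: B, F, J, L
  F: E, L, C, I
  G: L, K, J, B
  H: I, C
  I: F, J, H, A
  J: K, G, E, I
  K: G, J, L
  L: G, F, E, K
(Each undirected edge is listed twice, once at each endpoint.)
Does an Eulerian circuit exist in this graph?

No

Degrees: A:2, B:2, C:3, D:2, E:4, F:4, G:4, H:2, I:4, J:4, K:3, L:4
C, K have odd degree; an Eulerian circuit needs every degree to be even, so none exists.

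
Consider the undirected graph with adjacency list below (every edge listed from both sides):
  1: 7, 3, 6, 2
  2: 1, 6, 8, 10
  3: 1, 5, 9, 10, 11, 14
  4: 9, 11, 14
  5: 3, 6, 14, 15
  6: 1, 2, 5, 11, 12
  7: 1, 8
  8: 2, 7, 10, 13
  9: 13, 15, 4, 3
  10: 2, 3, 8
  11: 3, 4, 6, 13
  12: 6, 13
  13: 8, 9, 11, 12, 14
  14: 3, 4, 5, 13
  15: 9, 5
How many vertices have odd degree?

Degrees: 1:4, 2:4, 3:6, 4:3, 5:4, 6:5, 7:2, 8:4, 9:4, 10:3, 11:4, 12:2, 13:5, 14:4, 15:2
Odd-degree vertices: 4, 6, 10, 13.

4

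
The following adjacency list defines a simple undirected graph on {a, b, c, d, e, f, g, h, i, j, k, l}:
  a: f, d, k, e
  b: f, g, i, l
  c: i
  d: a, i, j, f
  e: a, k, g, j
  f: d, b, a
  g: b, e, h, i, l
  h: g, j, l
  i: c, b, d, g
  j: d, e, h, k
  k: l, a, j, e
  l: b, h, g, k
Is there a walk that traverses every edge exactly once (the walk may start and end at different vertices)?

Degrees: a:4, b:4, c:1, d:4, e:4, f:3, g:5, h:3, i:4, j:4, k:4, l:4
Odd-degree vertices: c, f, g, h (4 total).
With 4 odd-degree vertices (more than two), no single trail can use every edge.

No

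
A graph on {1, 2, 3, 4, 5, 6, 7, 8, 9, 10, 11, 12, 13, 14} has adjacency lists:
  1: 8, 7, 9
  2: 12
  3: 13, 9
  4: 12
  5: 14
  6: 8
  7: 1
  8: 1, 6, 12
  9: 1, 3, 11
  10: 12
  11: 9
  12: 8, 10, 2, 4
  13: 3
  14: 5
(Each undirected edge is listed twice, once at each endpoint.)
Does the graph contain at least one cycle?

The graph has 14 vertices, 12 edges, and 2 connected components.
A forest on 14 vertices with 2 components has exactly 12 edges, which matches — so no cycle.

No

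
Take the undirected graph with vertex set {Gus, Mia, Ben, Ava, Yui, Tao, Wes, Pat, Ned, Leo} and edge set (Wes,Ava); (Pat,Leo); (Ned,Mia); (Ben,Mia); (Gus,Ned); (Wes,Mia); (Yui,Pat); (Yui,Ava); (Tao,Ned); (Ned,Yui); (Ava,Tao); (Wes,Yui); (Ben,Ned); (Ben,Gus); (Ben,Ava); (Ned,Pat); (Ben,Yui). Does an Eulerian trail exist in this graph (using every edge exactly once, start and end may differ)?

No

Degrees: Gus:2, Mia:3, Ben:5, Ava:4, Yui:5, Tao:2, Wes:3, Pat:3, Ned:6, Leo:1
Odd-degree vertices: Mia, Ben, Yui, Wes, Pat, Leo (6 total).
With 6 odd-degree vertices (more than two), no single trail can use every edge.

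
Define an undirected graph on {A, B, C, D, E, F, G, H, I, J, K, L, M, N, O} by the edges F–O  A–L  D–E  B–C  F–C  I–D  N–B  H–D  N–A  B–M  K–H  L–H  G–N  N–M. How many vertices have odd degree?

Degrees: A:2, B:3, C:2, D:3, E:1, F:2, G:1, H:3, I:1, J:0, K:1, L:2, M:2, N:4, O:1
Odd-degree vertices: B, D, E, G, H, I, K, O.

8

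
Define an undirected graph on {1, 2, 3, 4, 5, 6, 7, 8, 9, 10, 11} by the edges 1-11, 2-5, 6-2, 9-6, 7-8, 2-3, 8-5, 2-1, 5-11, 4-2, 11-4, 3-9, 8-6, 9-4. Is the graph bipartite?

Color {2, 8, 9, 10, 11} black and {1, 3, 4, 5, 6, 7} white. No edge joins two same-colored vertices, so the graph is bipartite.

Yes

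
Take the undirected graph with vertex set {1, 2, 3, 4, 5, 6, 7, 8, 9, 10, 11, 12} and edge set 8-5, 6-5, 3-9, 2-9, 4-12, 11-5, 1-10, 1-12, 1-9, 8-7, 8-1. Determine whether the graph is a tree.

|V| = 12, |E| = 11.
Connected and |E| = |V| - 1, which characterizes a tree.

Yes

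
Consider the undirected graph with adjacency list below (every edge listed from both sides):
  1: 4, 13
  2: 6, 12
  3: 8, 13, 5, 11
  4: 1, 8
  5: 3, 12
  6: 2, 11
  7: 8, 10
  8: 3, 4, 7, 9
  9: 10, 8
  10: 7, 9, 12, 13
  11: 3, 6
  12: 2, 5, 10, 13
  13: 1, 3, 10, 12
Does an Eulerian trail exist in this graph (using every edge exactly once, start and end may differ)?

Yes

Degrees: 1:2, 2:2, 3:4, 4:2, 5:2, 6:2, 7:2, 8:4, 9:2, 10:4, 11:2, 12:4, 13:4
Odd-degree vertices: none (0 total).
The non-isolated vertices are connected and exactly 0 have odd degree, so an Eulerian trail exists.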